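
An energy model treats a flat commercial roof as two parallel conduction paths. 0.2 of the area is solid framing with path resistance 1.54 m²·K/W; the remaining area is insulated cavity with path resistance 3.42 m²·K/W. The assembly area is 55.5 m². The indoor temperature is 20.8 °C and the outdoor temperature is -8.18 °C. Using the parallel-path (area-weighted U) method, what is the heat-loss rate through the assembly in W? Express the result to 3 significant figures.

U_eff = 0.8/3.42 + 0.2/1.54 = 0.2339 + 0.1299 = 0.3638
R_eff = 1/U_eff = 2.749 m²·K/W
Q = 55.5 × (20.8 − (-8.18)) / 2.749 = 585.1 W

585 W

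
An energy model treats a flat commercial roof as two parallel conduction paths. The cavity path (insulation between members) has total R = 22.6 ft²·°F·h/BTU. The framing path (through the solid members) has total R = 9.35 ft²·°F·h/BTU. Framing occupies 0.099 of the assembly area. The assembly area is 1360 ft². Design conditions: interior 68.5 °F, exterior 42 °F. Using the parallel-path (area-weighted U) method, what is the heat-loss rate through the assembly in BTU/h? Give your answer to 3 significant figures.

1820 BTU/h

U_eff = 0.901/22.6 + 0.099/9.35 = 0.03987 + 0.01059 = 0.05046
R_eff = 1/U_eff = 19.82 ft²·°F·h/BTU
Q = 1360 × (68.5 − 42) / 19.82 = 1818 BTU/h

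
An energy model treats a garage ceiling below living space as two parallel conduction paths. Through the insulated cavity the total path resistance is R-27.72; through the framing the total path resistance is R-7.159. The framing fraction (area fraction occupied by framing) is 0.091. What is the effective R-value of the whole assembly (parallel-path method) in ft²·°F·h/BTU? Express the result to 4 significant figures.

U_eff = 0.909/27.72 + 0.091/7.159 = 0.032792 + 0.012711 = 0.045503
R_eff = 1/U_eff = 21.976 ft²·°F·h/BTU

21.98 ft²·°F·h/BTU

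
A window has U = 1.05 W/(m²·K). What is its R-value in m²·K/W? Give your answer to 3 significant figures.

0.952 m²·K/W

R = 1/U = 1/1.05 = 0.9524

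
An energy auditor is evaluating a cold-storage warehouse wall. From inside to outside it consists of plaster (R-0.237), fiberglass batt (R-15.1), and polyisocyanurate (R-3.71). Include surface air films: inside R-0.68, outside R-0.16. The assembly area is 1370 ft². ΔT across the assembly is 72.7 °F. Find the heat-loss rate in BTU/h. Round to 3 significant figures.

5010 BTU/h

R_total = 0.68 + 0.237 + 15.1 + 3.71 + 0.16 = 19.89 ft²·°F·h/BTU
Q = A·ΔT/R = 1370 × 72.7 / 19.89 = 5008 BTU/h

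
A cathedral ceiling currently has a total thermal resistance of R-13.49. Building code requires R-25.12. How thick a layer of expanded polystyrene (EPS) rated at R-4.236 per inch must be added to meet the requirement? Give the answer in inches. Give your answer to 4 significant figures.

ΔR = 25.12 − 13.49 = 11.63 ft²·°F·h/BTU
L = ΔR / (R/in) = 11.63/4.236 = 2.7455 in

2.746 in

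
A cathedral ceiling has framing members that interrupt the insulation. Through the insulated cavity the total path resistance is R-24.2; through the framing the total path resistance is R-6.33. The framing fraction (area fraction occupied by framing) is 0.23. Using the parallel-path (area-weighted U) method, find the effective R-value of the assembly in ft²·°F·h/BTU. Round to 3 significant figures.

14.7 ft²·°F·h/BTU

U_eff = 0.77/24.2 + 0.23/6.33 = 0.03182 + 0.03633 = 0.06815
R_eff = 1/U_eff = 14.67 ft²·°F·h/BTU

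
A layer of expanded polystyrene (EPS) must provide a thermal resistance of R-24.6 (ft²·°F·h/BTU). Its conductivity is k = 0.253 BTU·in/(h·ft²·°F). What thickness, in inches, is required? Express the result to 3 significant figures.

L = R × k = 24.6 × 0.253 = 6.224 in

6.22 in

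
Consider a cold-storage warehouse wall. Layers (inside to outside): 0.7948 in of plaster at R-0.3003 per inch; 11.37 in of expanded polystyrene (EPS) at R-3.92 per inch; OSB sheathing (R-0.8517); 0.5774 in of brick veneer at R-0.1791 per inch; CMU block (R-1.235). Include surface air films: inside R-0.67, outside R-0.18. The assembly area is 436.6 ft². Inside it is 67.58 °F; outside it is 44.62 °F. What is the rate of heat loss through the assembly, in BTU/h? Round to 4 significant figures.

0.7948 × 0.3003 = 0.23868
11.37 × 3.92 = 44.57
0.5774 × 0.1791 = 0.10341
R_total = 0.67 + 0.23868 + 44.57 + 0.8517 + 0.10341 + 1.235 + 0.18 = 47.849 ft²·°F·h/BTU
Q = A·ΔT/R = 436.6 × (67.58 − 44.62) / 47.849 = 209.5 BTU/h

209.5 BTU/h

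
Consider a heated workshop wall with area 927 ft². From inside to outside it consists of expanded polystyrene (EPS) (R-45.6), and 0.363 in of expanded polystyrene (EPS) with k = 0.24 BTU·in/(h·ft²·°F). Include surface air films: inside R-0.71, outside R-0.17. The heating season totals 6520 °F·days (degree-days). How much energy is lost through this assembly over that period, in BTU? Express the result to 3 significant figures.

0.363/0.24 = 1.512
R_total = 0.71 + 45.6 + 1.512 + 0.17 = 47.99 ft²·°F·h/BTU
E = A × HDD × 24 / R = 927 × 6520 × 24 / 47.99 = 3022000 BTU

3020000 BTU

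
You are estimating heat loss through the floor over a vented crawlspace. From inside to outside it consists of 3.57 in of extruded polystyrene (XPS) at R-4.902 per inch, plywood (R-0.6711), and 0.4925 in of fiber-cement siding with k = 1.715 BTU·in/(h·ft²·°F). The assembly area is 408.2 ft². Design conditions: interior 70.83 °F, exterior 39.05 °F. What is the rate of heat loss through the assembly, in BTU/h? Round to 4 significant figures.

702.8 BTU/h

3.57 × 4.902 = 17.5
0.4925/1.715 = 0.28717
R_total = 17.5 + 0.6711 + 0.28717 = 18.458 ft²·°F·h/BTU
Q = A·ΔT/R = 408.2 × (70.83 − 39.05) / 18.458 = 702.8 BTU/h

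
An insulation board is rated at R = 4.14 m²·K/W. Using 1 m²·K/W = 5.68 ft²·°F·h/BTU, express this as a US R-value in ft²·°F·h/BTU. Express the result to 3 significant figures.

23.5 ft²·°F·h/BTU

R_US = 4.14 × 5.68 = 23.52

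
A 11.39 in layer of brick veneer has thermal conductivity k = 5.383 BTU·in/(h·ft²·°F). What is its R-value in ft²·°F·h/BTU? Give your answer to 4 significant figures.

2.116 ft²·°F·h/BTU

R = L/k = 11.39/5.383 = 2.1159 ft²·°F·h/BTU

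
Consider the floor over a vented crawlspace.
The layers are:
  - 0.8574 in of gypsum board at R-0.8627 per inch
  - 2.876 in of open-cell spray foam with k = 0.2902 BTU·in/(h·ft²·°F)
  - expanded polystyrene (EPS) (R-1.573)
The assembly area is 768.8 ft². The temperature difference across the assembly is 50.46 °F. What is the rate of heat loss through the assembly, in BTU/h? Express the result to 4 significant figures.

3174 BTU/h

0.8574 × 0.8627 = 0.73968
2.876/0.2902 = 9.9104
R_total = 0.73968 + 9.9104 + 1.573 = 12.223 ft²·°F·h/BTU
Q = A·ΔT/R = 768.8 × 50.46 / 12.223 = 3173.8 BTU/h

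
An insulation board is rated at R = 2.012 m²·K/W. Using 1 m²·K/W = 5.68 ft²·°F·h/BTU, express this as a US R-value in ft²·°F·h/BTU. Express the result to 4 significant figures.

R_US = 2.012 × 5.68 = 11.428

11.43 ft²·°F·h/BTU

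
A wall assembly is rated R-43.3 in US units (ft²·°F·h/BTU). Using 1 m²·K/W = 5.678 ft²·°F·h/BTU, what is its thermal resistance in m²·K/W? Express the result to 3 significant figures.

7.63 m²·K/W

R_SI = 43.3/5.678 = 7.626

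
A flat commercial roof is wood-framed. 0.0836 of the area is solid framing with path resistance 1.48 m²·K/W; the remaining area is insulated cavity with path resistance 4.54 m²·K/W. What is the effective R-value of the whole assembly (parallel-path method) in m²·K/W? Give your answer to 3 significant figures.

3.87 m²·K/W

U_eff = 0.9164/4.54 + 0.0836/1.48 = 0.2019 + 0.05649 = 0.2583
R_eff = 1/U_eff = 3.871 m²·K/W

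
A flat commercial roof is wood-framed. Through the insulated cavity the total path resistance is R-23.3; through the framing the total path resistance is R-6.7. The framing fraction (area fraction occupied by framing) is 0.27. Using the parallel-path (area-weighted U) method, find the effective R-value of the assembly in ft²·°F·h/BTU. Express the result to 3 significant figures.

14.0 ft²·°F·h/BTU

U_eff = 0.73/23.3 + 0.27/6.7 = 0.03133 + 0.0403 = 0.07163
R_eff = 1/U_eff = 13.96 ft²·°F·h/BTU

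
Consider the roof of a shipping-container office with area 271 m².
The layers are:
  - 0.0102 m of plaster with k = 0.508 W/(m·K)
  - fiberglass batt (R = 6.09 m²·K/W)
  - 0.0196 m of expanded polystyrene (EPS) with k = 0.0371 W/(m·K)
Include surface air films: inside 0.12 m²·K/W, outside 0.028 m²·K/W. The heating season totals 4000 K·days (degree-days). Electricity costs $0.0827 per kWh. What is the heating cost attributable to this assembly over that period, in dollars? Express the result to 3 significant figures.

0.0102/0.508 = 0.02008
0.0196/0.0371 = 0.5283
R_total = 0.12 + 0.02008 + 6.09 + 0.5283 + 0.028 = 6.786 m²·K/W
E = A × HDD × 24 / R / 1000 = 271 × 4000 × 24 / 6.786 / 1000 = 3834 kWh
Cost = 3834 × 0.0827 = $317

317 dollars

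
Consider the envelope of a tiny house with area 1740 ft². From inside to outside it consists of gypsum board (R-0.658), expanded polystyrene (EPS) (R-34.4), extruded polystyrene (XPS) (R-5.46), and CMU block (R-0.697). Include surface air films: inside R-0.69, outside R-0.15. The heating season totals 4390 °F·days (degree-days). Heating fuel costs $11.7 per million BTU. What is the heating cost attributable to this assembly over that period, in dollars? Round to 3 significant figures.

R_total = 0.69 + 0.658 + 34.4 + 5.46 + 0.697 + 0.15 = 42.05 ft²·°F·h/BTU
E = A × HDD × 24 / R = 1740 × 4390 × 24 / 42.05 = 4359000 BTU
Cost = 4359000/10⁶ × 11.7 = $51

51.0 dollars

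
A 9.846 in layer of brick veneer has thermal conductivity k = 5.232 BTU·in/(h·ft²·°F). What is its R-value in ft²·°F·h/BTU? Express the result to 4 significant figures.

R = L/k = 9.846/5.232 = 1.8819 ft²·°F·h/BTU

1.882 ft²·°F·h/BTU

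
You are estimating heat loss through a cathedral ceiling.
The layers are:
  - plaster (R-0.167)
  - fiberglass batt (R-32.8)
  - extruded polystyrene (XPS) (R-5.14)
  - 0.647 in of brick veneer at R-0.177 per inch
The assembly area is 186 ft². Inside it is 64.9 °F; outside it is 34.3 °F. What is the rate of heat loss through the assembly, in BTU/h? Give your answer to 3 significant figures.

149 BTU/h

0.647 × 0.177 = 0.1145
R_total = 0.167 + 32.8 + 5.14 + 0.1145 = 38.22 ft²·°F·h/BTU
Q = A·ΔT/R = 186 × (64.9 − 34.3) / 38.22 = 148.9 BTU/h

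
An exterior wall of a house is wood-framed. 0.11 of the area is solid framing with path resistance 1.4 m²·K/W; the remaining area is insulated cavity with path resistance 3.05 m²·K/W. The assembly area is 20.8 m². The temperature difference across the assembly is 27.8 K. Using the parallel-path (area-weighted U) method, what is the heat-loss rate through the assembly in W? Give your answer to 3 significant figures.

U_eff = 0.89/3.05 + 0.11/1.4 = 0.2918 + 0.07857 = 0.3704
R_eff = 1/U_eff = 2.7 m²·K/W
Q = 20.8 × 27.8 / 2.7 = 214.2 W

214 W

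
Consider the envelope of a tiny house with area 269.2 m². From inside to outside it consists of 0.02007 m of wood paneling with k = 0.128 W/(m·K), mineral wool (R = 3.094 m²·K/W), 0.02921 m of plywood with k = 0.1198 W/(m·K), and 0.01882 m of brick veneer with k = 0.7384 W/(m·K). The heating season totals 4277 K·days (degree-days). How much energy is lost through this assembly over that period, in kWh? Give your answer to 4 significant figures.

0.02007/0.128 = 0.1568
0.02921/0.1198 = 0.24382
0.01882/0.7384 = 0.025488
R_total = 0.1568 + 3.094 + 0.24382 + 0.025488 = 3.5201 m²·K/W
E = A × HDD × 24 / R / 1000 = 269.2 × 4277 × 24 / 3.5201 / 1000 = 7850 kWh

7850 kWh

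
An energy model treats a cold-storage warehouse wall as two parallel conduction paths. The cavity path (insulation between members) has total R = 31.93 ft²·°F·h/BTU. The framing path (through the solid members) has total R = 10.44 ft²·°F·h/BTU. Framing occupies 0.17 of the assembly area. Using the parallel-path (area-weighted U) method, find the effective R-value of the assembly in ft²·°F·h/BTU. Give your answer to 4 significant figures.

U_eff = 0.83/31.93 + 0.17/10.44 = 0.025994 + 0.016284 = 0.042278
R_eff = 1/U_eff = 23.653 ft²·°F·h/BTU

23.65 ft²·°F·h/BTU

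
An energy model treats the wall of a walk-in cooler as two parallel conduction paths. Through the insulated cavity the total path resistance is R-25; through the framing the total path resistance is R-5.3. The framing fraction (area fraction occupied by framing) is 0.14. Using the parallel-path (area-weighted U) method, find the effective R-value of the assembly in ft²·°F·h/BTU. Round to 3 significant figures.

U_eff = 0.86/25 + 0.14/5.3 = 0.0344 + 0.02642 = 0.06082
R_eff = 1/U_eff = 16.44 ft²·°F·h/BTU

16.4 ft²·°F·h/BTU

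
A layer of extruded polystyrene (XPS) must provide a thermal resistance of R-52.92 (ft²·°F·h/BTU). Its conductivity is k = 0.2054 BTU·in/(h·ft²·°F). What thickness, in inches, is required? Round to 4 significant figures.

10.87 in

L = R × k = 52.92 × 0.2054 = 10.87 in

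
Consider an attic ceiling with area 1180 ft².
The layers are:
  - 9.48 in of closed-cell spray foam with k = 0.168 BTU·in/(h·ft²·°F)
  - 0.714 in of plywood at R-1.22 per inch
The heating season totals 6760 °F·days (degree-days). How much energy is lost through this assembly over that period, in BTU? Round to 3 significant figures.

9.48/0.168 = 56.43
0.714 × 1.22 = 0.8711
R_total = 56.43 + 0.8711 = 57.3 ft²·°F·h/BTU
E = A × HDD × 24 / R = 1180 × 6760 × 24 / 57.3 = 3341000 BTU

3340000 BTU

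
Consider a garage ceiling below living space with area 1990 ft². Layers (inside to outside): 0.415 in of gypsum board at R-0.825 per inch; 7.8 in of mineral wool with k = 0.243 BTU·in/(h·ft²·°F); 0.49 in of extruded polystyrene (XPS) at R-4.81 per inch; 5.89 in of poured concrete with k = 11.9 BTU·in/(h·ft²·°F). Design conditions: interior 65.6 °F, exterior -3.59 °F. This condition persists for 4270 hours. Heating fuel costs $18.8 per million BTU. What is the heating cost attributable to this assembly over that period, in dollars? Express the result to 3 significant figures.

313 dollars

0.415 × 0.825 = 0.3424
7.8/0.243 = 32.1
0.49 × 4.81 = 2.357
5.89/11.9 = 0.495
R_total = 0.3424 + 32.1 + 2.357 + 0.495 = 35.29 ft²·°F·h/BTU
Q = 1990 × (65.6 − (-3.59)) / 35.29 = 3901 BTU/h
E = 3901 × 4270 = 16660000 BTU
Cost = 16660000/10⁶ × 18.8 = $313.2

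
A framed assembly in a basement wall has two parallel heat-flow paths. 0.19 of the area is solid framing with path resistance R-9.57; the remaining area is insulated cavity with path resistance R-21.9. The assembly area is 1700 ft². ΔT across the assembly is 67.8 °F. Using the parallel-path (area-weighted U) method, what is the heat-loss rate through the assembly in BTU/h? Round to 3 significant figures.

U_eff = 0.81/21.9 + 0.19/9.57 = 0.03699 + 0.01985 = 0.05684
R_eff = 1/U_eff = 17.59 ft²·°F·h/BTU
Q = 1700 × 67.8 / 17.59 = 6551 BTU/h

6550 BTU/h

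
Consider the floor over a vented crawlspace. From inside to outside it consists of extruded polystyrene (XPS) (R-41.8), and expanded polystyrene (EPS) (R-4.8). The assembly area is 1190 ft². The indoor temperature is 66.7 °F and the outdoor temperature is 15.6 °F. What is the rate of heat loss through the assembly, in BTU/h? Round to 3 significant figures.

1300 BTU/h

R_total = 41.8 + 4.8 = 46.6 ft²·°F·h/BTU
Q = A·ΔT/R = 1190 × (66.7 − 15.6) / 46.6 = 1305 BTU/h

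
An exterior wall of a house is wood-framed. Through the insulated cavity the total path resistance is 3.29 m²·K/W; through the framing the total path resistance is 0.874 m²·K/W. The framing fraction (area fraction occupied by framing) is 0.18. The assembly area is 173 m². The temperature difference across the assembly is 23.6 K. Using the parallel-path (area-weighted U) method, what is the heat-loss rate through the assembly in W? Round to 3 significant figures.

1860 W

U_eff = 0.82/3.29 + 0.18/0.874 = 0.2492 + 0.2059 = 0.4552
R_eff = 1/U_eff = 2.197 m²·K/W
Q = 173 × 23.6 / 2.197 = 1858 W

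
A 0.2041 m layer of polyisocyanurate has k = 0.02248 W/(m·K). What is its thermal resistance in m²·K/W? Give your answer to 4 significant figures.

R = L/k = 0.2041/0.02248 = 9.0792 m²·K/W

9.079 m²·K/W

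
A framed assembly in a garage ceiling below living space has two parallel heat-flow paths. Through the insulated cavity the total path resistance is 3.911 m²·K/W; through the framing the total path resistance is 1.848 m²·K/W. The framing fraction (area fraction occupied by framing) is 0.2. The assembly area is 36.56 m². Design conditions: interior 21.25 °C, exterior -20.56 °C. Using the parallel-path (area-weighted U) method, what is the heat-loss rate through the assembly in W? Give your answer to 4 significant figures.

U_eff = 0.8/3.911 + 0.2/1.848 = 0.20455 + 0.10823 = 0.31278
R_eff = 1/U_eff = 3.1972 m²·K/W
Q = 36.56 × (21.25 − (-20.56)) / 3.1972 = 478.1 W

478.1 W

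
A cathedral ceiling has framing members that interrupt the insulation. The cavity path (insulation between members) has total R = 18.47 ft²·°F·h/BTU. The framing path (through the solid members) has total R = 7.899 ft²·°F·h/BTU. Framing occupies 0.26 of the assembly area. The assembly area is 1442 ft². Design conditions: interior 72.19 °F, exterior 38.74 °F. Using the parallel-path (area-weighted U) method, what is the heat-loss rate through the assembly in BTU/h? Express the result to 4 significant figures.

3520 BTU/h

U_eff = 0.74/18.47 + 0.26/7.899 = 0.040065 + 0.032916 = 0.072981
R_eff = 1/U_eff = 13.702 ft²·°F·h/BTU
Q = 1442 × (72.19 − 38.74) / 13.702 = 3520.2 BTU/h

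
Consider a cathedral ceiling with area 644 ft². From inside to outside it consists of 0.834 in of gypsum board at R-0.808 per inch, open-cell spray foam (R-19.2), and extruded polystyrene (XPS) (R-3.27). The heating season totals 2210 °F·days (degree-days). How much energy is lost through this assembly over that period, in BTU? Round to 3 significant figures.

1480000 BTU

0.834 × 0.808 = 0.6739
R_total = 0.6739 + 19.2 + 3.27 = 23.14 ft²·°F·h/BTU
E = A × HDD × 24 / R = 644 × 2210 × 24 / 23.14 = 1476000 BTU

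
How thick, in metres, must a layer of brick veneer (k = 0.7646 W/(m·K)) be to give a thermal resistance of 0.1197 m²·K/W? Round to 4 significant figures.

0.09152 m

L = R·k = 0.1197 × 0.7646 = 0.091523 m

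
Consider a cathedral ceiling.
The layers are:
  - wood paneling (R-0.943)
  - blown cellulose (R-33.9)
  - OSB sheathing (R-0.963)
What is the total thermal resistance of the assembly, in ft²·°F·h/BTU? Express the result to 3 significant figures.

35.8 ft²·°F·h/BTU

R_total = 0.943 + 33.9 + 0.963 = 35.81 ft²·°F·h/BTU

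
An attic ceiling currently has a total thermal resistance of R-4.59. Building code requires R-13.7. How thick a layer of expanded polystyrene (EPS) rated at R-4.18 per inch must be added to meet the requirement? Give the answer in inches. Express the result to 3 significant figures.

ΔR = 13.7 − 4.59 = 9.11 ft²·°F·h/BTU
L = ΔR / (R/in) = 9.11/4.18 = 2.179 in

2.18 in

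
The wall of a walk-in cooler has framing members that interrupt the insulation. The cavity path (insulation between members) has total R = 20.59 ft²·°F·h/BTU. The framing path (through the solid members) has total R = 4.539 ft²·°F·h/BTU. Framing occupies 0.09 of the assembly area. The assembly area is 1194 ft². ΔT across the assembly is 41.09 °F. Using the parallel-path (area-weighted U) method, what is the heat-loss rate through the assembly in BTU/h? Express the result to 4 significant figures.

3141 BTU/h

U_eff = 0.91/20.59 + 0.09/4.539 = 0.044196 + 0.019828 = 0.064024
R_eff = 1/U_eff = 15.619 ft²·°F·h/BTU
Q = 1194 × 41.09 / 15.619 = 3141.1 BTU/h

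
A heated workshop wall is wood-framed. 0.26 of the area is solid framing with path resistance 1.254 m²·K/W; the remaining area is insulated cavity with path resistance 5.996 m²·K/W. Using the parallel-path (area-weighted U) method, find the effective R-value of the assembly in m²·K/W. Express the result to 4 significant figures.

3.023 m²·K/W

U_eff = 0.74/5.996 + 0.26/1.254 = 0.12342 + 0.20734 = 0.33075
R_eff = 1/U_eff = 3.0234 m²·K/W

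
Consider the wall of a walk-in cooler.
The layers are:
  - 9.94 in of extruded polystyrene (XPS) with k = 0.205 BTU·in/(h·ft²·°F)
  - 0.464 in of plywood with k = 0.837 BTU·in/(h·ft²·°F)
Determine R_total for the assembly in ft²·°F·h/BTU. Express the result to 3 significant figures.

9.94/0.205 = 48.49
0.464/0.837 = 0.5544
R_total = 48.49 + 0.5544 = 49.04 ft²·°F·h/BTU

49.0 ft²·°F·h/BTU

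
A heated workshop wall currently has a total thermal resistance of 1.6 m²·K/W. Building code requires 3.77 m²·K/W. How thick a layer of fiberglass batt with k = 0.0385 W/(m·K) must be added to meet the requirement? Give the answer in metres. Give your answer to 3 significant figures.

0.0835 m

ΔR = 3.77 − 1.6 = 2.17 m²·K/W
L = ΔR × k = 2.17 × 0.0385 = 0.08354 m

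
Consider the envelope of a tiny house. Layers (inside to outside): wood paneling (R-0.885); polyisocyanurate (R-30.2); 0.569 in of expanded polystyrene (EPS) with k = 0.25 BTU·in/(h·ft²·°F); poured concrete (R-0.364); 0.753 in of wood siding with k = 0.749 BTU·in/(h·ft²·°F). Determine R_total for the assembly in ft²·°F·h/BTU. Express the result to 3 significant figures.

0.569/0.25 = 2.276
0.753/0.749 = 1.005
R_total = 0.885 + 30.2 + 2.276 + 0.364 + 1.005 = 34.73 ft²·°F·h/BTU

34.7 ft²·°F·h/BTU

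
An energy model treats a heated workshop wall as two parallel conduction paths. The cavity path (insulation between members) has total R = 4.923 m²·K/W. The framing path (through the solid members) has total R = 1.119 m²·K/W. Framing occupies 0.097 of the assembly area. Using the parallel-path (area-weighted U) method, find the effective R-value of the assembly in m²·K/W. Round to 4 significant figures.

3.702 m²·K/W

U_eff = 0.903/4.923 + 0.097/1.119 = 0.18342 + 0.086685 = 0.27011
R_eff = 1/U_eff = 3.7022 m²·K/W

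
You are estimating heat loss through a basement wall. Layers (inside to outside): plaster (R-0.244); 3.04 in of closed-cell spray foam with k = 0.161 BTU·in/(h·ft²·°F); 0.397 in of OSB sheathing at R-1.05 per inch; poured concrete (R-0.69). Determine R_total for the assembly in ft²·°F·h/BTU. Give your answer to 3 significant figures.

20.2 ft²·°F·h/BTU

3.04/0.161 = 18.88
0.397 × 1.05 = 0.4169
R_total = 0.244 + 18.88 + 0.4169 + 0.69 = 20.23 ft²·°F·h/BTU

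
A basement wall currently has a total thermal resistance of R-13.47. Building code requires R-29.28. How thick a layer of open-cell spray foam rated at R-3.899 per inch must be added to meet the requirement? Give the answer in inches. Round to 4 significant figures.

4.055 in

ΔR = 29.28 − 13.47 = 15.81 ft²·°F·h/BTU
L = ΔR / (R/in) = 15.81/3.899 = 4.0549 in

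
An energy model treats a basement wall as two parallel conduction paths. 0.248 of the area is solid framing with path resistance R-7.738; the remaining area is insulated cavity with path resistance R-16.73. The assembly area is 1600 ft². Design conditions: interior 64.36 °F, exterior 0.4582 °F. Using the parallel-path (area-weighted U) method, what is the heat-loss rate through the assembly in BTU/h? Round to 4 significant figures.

U_eff = 0.752/16.73 + 0.248/7.738 = 0.044949 + 0.03205 = 0.076999
R_eff = 1/U_eff = 12.987 ft²·°F·h/BTU
Q = 1600 × (64.36 − 0.4582) / 12.987 = 7872.6 BTU/h

7873 BTU/h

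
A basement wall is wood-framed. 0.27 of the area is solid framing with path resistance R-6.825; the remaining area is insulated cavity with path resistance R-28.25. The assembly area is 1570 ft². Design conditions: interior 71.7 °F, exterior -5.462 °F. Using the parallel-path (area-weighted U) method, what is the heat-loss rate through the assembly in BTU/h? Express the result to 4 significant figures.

7923 BTU/h

U_eff = 0.73/28.25 + 0.27/6.825 = 0.025841 + 0.03956 = 0.065401
R_eff = 1/U_eff = 15.29 ft²·°F·h/BTU
Q = 1570 × (71.7 − (-5.462)) / 15.29 = 7923 BTU/h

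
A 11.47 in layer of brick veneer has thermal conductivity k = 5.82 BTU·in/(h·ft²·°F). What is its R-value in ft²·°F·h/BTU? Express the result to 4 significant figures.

1.971 ft²·°F·h/BTU

R = L/k = 11.47/5.82 = 1.9708 ft²·°F·h/BTU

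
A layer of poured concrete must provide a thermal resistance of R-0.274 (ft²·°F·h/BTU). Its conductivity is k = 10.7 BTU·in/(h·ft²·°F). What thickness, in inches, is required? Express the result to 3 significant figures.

L = R × k = 0.274 × 10.7 = 2.932 in

2.93 in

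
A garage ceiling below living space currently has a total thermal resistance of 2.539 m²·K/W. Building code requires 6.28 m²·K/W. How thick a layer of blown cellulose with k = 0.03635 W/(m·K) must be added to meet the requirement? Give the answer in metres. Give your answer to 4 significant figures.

0.1360 m

ΔR = 6.28 − 2.539 = 3.741 m²·K/W
L = ΔR × k = 3.741 × 0.03635 = 0.13599 m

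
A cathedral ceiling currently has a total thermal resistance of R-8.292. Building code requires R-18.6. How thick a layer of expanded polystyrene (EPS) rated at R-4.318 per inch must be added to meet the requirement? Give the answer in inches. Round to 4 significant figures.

ΔR = 18.6 − 8.292 = 10.308 ft²·°F·h/BTU
L = ΔR / (R/in) = 10.308/4.318 = 2.3872 in

2.387 in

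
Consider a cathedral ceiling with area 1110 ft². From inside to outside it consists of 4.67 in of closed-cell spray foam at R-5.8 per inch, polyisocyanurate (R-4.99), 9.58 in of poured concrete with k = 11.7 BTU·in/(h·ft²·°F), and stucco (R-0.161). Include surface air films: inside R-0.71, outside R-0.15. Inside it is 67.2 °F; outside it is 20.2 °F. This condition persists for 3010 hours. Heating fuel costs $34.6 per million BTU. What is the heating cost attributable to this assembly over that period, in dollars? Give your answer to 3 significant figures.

4.67 × 5.8 = 27.09
9.58/11.7 = 0.8188
R_total = 0.71 + 27.09 + 4.99 + 0.8188 + 0.161 + 0.15 = 33.92 ft²·°F·h/BTU
Q = 1110 × (67.2 − 20.2) / 33.92 = 1538 BTU/h
E = 1538 × 3010 = 4630000 BTU
Cost = 4630000/10⁶ × 34.6 = $160.2

160 dollars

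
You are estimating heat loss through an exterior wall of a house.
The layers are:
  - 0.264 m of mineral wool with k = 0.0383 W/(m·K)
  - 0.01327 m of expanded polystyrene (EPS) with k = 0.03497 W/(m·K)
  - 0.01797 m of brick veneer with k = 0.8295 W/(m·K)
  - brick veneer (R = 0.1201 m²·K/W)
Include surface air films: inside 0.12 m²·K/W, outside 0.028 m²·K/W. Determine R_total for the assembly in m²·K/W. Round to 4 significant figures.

7.562 m²·K/W

0.264/0.0383 = 6.893
0.01327/0.03497 = 0.37947
0.01797/0.8295 = 0.021664
R_total = 0.12 + 6.893 + 0.37947 + 0.021664 + 0.1201 + 0.028 = 7.5622 m²·K/W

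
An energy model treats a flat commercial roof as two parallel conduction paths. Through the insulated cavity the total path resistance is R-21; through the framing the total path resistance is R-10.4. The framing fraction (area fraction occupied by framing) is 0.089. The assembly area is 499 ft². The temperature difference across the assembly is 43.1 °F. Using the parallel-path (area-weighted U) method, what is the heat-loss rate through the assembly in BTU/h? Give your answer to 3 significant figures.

1120 BTU/h

U_eff = 0.911/21 + 0.089/10.4 = 0.04338 + 0.008558 = 0.05194
R_eff = 1/U_eff = 19.25 ft²·°F·h/BTU
Q = 499 × 43.1 / 19.25 = 1117 BTU/h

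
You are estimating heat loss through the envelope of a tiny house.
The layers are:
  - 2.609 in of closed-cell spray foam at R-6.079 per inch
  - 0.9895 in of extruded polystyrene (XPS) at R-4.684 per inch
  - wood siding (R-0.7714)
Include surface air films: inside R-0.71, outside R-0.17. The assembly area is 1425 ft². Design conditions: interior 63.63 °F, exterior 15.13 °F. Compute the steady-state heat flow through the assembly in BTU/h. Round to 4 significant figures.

3121 BTU/h

2.609 × 6.079 = 15.86
0.9895 × 4.684 = 4.6348
R_total = 0.71 + 15.86 + 4.6348 + 0.7714 + 0.17 = 22.146 ft²·°F·h/BTU
Q = A·ΔT/R = 1425 × (63.63 − 15.13) / 22.146 = 3120.7 BTU/h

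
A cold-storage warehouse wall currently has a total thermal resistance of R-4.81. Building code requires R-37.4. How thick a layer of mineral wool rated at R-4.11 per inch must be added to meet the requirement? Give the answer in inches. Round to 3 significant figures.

ΔR = 37.4 − 4.81 = 32.59 ft²·°F·h/BTU
L = ΔR / (R/in) = 32.59/4.11 = 7.929 in

7.93 in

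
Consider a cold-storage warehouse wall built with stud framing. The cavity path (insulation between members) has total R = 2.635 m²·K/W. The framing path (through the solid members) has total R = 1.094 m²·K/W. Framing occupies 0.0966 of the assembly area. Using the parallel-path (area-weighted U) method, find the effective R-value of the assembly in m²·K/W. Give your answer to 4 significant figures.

U_eff = 0.9034/2.635 + 0.0966/1.094 = 0.34285 + 0.0883 = 0.43115
R_eff = 1/U_eff = 2.3194 m²·K/W

2.319 m²·K/W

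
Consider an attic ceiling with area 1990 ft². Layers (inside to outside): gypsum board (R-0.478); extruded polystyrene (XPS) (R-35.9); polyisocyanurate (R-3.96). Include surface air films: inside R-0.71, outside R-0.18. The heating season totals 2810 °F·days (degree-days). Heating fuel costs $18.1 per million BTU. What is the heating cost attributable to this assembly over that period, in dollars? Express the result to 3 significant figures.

R_total = 0.71 + 0.478 + 35.9 + 3.96 + 0.18 = 41.23 ft²·°F·h/BTU
E = A × HDD × 24 / R = 1990 × 2810 × 24 / 41.23 = 3255000 BTU
Cost = 3255000/10⁶ × 18.1 = $58.92

58.9 dollars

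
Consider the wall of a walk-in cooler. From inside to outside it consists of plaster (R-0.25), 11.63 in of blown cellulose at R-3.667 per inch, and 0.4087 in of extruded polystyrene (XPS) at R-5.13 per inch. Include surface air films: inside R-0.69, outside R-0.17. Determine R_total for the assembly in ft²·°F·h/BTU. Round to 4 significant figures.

11.63 × 3.667 = 42.647
0.4087 × 5.13 = 2.0966
R_total = 0.69 + 0.25 + 42.647 + 2.0966 + 0.17 = 45.854 ft²·°F·h/BTU

45.85 ft²·°F·h/BTU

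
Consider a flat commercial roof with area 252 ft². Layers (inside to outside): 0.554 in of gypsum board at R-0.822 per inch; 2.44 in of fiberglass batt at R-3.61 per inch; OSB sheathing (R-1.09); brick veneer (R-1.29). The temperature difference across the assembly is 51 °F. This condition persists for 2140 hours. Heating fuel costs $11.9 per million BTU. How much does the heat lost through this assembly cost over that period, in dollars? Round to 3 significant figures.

0.554 × 0.822 = 0.4554
2.44 × 3.61 = 8.808
R_total = 0.4554 + 8.808 + 1.09 + 1.29 = 11.64 ft²·°F·h/BTU
Q = 252 × 51 / 11.64 = 1104 BTU/h
E = 1104 × 2140 = 2362000 BTU
Cost = 2362000/10⁶ × 11.9 = $28.11

28.1 dollars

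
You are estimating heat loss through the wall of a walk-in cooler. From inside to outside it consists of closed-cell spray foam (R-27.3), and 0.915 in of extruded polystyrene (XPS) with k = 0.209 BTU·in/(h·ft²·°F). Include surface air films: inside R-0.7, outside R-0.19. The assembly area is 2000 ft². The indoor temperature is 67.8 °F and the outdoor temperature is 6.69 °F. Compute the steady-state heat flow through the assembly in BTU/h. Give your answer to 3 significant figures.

3750 BTU/h

0.915/0.209 = 4.378
R_total = 0.7 + 27.3 + 4.378 + 0.19 = 32.57 ft²·°F·h/BTU
Q = A·ΔT/R = 2000 × (67.8 − 6.69) / 32.57 = 3753 BTU/h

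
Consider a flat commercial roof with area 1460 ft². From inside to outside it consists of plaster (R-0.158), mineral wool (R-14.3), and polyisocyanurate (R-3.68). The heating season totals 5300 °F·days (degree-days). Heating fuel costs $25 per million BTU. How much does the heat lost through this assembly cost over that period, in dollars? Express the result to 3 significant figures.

256 dollars

R_total = 0.158 + 14.3 + 3.68 = 18.14 ft²·°F·h/BTU
E = A × HDD × 24 / R = 1460 × 5300 × 24 / 18.14 = 10240000 BTU
Cost = 10240000/10⁶ × 25 = $256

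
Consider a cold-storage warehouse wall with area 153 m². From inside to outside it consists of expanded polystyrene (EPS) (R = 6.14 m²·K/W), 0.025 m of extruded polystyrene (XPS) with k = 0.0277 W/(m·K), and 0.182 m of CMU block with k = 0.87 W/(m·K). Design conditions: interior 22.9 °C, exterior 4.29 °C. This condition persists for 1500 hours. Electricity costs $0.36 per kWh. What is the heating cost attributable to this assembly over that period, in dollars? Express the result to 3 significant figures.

0.025/0.0277 = 0.9025
0.182/0.87 = 0.2092
R_total = 6.14 + 0.9025 + 0.2092 = 7.252 m²·K/W
Q = 153 × (22.9 − 4.29) / 7.252 = 392.6 W
E = 392.6 W × 1500 h / 1000 = 589 kWh
Cost = 589 × 0.36 = $212

212 dollars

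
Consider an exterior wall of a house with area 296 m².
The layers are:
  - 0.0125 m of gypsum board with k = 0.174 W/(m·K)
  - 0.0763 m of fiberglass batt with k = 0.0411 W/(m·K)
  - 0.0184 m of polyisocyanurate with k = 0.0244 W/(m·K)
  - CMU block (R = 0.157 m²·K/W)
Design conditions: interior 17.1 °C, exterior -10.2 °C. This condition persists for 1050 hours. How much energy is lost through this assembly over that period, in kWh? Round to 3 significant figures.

0.0125/0.174 = 0.07184
0.0763/0.0411 = 1.856
0.0184/0.0244 = 0.7541
R_total = 0.07184 + 1.856 + 0.7541 + 0.157 = 2.839 m²·K/W
Q = 296 × (17.1 − (-10.2)) / 2.839 = 2846 W
E = 2846 W × 1050 h / 1000 = 2988 kWh

2990 kWh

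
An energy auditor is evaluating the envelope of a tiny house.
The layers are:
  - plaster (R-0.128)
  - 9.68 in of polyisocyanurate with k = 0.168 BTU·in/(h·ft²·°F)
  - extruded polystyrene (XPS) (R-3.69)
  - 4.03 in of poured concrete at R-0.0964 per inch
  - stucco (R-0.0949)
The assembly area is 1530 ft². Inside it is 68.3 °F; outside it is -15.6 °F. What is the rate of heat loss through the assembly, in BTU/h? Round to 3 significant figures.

9.68/0.168 = 57.62
4.03 × 0.0964 = 0.3885
R_total = 0.128 + 57.62 + 3.69 + 0.3885 + 0.0949 = 61.92 ft²·°F·h/BTU
Q = A·ΔT/R = 1530 × (68.3 − (-15.6)) / 61.92 = 2073 BTU/h

2070 BTU/h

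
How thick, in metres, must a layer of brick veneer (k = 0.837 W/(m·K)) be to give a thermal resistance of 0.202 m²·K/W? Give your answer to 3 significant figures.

L = R·k = 0.202 × 0.837 = 0.1691 m

0.169 m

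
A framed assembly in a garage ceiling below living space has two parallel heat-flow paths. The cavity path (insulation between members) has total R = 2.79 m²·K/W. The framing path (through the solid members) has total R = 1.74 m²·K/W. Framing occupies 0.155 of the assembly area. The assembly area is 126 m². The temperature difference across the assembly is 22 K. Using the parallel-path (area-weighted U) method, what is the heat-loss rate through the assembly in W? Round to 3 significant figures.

U_eff = 0.845/2.79 + 0.155/1.74 = 0.3029 + 0.08908 = 0.3919
R_eff = 1/U_eff = 2.551 m²·K/W
Q = 126 × 22 / 2.551 = 1086 W

1090 W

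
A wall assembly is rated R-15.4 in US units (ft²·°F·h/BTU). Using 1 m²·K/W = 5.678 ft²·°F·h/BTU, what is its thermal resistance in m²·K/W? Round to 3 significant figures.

R_SI = 15.4/5.678 = 2.712

2.71 m²·K/W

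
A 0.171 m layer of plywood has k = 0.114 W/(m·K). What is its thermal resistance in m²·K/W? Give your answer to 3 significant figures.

1.50 m²·K/W

R = L/k = 0.171/0.114 = 1.5 m²·K/W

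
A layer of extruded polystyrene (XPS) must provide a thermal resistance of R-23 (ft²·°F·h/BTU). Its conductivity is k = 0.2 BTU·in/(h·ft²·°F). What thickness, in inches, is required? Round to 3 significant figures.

4.60 in

L = R × k = 23 × 0.2 = 4.6 in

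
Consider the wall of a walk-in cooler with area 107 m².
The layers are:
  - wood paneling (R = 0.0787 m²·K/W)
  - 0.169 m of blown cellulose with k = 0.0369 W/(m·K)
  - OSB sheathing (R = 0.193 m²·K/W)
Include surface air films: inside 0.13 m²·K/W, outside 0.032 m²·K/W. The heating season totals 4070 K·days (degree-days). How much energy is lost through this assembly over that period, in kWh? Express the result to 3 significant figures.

2080 kWh

0.169/0.0369 = 4.58
R_total = 0.13 + 0.0787 + 4.58 + 0.193 + 0.032 = 5.014 m²·K/W
E = A × HDD × 24 / R / 1000 = 107 × 4070 × 24 / 5.014 / 1000 = 2085 kWh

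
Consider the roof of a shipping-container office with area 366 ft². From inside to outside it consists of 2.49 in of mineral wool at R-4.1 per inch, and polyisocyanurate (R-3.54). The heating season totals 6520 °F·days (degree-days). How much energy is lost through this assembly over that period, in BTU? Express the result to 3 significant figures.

4170000 BTU

2.49 × 4.1 = 10.21
R_total = 10.21 + 3.54 = 13.75 ft²·°F·h/BTU
E = A × HDD × 24 / R = 366 × 6520 × 24 / 13.75 = 4166000 BTU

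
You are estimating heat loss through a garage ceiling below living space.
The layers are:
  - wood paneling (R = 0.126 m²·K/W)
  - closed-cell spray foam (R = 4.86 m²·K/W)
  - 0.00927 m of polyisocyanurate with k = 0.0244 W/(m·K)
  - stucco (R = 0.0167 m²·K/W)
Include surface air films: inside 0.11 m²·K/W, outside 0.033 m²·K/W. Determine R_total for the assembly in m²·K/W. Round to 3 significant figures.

5.53 m²·K/W

0.00927/0.0244 = 0.3799
R_total = 0.11 + 0.126 + 4.86 + 0.3799 + 0.0167 + 0.033 = 5.526 m²·K/W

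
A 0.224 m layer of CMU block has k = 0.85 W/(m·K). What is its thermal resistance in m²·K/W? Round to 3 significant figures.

R = L/k = 0.224/0.85 = 0.2635 m²·K/W

0.264 m²·K/W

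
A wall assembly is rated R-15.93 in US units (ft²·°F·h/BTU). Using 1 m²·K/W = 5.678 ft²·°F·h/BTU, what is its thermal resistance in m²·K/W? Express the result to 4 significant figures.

2.806 m²·K/W

R_SI = 15.93/5.678 = 2.8056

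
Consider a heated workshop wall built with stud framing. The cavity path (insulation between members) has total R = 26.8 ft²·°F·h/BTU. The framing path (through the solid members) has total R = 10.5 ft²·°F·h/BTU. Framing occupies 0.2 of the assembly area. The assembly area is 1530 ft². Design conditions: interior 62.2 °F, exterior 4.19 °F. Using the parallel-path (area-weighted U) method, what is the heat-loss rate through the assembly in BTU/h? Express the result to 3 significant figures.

U_eff = 0.8/26.8 + 0.2/10.5 = 0.02985 + 0.01905 = 0.0489
R_eff = 1/U_eff = 20.45 ft²·°F·h/BTU
Q = 1530 × (62.2 − 4.19) / 20.45 = 4340 BTU/h

4340 BTU/h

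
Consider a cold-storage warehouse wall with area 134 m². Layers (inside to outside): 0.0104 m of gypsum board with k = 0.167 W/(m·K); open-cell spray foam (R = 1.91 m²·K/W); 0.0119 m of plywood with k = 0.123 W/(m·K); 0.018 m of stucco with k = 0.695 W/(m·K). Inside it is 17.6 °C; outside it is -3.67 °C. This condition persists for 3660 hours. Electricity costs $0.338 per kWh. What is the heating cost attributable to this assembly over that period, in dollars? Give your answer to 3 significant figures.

0.0104/0.167 = 0.06228
0.0119/0.123 = 0.09675
0.018/0.695 = 0.0259
R_total = 0.06228 + 1.91 + 0.09675 + 0.0259 = 2.095 m²·K/W
Q = 134 × (17.6 − (-3.67)) / 2.095 = 1361 W
E = 1361 W × 3660 h / 1000 = 4979 kWh
Cost = 4979 × 0.338 = $1683

1680 dollars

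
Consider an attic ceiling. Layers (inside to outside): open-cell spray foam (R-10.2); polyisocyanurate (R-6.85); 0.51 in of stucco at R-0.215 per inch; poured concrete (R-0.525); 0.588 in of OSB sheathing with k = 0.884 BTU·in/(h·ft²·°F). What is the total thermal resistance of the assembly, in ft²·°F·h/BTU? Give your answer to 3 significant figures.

18.3 ft²·°F·h/BTU

0.51 × 0.215 = 0.1096
0.588/0.884 = 0.6652
R_total = 10.2 + 6.85 + 0.1096 + 0.525 + 0.6652 = 18.35 ft²·°F·h/BTU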